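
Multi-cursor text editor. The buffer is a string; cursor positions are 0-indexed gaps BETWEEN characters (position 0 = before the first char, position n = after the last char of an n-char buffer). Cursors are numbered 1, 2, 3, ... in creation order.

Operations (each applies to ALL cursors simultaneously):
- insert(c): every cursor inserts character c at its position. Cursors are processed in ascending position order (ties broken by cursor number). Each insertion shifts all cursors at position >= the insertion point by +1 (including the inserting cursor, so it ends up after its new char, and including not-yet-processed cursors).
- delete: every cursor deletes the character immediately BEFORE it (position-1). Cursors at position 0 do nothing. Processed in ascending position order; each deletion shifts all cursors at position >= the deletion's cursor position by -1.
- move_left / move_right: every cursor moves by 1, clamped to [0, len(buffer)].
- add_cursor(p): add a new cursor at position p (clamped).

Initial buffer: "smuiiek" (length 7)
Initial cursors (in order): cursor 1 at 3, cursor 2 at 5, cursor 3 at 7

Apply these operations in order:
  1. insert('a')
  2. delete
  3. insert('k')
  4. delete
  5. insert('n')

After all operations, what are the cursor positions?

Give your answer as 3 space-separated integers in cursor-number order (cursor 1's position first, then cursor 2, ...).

Answer: 4 7 10

Derivation:
After op 1 (insert('a')): buffer="smuaiiaeka" (len 10), cursors c1@4 c2@7 c3@10, authorship ...1..2..3
After op 2 (delete): buffer="smuiiek" (len 7), cursors c1@3 c2@5 c3@7, authorship .......
After op 3 (insert('k')): buffer="smukiikekk" (len 10), cursors c1@4 c2@7 c3@10, authorship ...1..2..3
After op 4 (delete): buffer="smuiiek" (len 7), cursors c1@3 c2@5 c3@7, authorship .......
After op 5 (insert('n')): buffer="smuniinekn" (len 10), cursors c1@4 c2@7 c3@10, authorship ...1..2..3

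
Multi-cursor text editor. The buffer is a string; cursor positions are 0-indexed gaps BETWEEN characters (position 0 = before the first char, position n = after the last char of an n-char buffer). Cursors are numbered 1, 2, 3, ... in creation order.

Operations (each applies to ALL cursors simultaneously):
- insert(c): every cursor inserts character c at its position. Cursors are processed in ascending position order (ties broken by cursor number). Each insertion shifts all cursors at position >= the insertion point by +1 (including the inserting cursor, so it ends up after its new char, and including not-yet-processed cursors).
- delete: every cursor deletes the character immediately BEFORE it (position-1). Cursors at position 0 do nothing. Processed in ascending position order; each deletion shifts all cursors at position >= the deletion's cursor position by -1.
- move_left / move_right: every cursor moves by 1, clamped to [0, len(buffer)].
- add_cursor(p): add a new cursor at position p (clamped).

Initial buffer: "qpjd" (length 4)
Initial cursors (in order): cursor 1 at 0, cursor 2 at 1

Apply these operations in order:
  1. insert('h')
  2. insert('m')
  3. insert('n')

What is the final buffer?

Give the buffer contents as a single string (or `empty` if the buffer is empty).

Answer: hmnqhmnpjd

Derivation:
After op 1 (insert('h')): buffer="hqhpjd" (len 6), cursors c1@1 c2@3, authorship 1.2...
After op 2 (insert('m')): buffer="hmqhmpjd" (len 8), cursors c1@2 c2@5, authorship 11.22...
After op 3 (insert('n')): buffer="hmnqhmnpjd" (len 10), cursors c1@3 c2@7, authorship 111.222...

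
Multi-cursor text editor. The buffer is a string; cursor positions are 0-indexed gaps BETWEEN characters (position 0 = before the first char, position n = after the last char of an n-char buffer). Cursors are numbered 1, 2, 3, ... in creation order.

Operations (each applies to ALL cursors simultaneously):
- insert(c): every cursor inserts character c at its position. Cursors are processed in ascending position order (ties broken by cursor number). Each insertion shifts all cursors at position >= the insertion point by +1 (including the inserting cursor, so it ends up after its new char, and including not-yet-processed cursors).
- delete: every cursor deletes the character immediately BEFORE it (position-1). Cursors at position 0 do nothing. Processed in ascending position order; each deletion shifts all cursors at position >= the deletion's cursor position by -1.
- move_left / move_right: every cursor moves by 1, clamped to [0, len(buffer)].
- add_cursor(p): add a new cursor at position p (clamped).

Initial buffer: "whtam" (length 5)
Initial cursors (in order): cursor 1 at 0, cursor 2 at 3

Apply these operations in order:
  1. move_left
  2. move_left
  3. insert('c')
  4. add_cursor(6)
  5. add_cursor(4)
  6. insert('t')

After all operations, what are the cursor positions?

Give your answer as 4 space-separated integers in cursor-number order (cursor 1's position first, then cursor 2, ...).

After op 1 (move_left): buffer="whtam" (len 5), cursors c1@0 c2@2, authorship .....
After op 2 (move_left): buffer="whtam" (len 5), cursors c1@0 c2@1, authorship .....
After op 3 (insert('c')): buffer="cwchtam" (len 7), cursors c1@1 c2@3, authorship 1.2....
After op 4 (add_cursor(6)): buffer="cwchtam" (len 7), cursors c1@1 c2@3 c3@6, authorship 1.2....
After op 5 (add_cursor(4)): buffer="cwchtam" (len 7), cursors c1@1 c2@3 c4@4 c3@6, authorship 1.2....
After op 6 (insert('t')): buffer="ctwcthttatm" (len 11), cursors c1@2 c2@5 c4@7 c3@10, authorship 11.22.4..3.

Answer: 2 5 10 7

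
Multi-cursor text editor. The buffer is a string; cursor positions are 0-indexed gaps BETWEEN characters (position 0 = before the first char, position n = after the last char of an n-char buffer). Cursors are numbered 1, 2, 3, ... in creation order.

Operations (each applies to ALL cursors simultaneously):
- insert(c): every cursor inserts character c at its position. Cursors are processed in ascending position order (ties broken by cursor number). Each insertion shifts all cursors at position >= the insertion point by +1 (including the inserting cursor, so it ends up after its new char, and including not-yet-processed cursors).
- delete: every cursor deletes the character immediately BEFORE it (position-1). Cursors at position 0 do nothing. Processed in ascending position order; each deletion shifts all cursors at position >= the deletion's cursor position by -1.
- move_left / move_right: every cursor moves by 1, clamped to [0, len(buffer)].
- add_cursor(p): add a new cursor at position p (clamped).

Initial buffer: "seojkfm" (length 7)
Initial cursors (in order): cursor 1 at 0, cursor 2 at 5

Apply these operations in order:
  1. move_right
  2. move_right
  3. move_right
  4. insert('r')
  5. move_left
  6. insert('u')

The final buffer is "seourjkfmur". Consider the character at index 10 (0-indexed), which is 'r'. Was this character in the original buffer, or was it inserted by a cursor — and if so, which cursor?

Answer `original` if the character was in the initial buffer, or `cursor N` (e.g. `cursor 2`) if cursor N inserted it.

Answer: cursor 2

Derivation:
After op 1 (move_right): buffer="seojkfm" (len 7), cursors c1@1 c2@6, authorship .......
After op 2 (move_right): buffer="seojkfm" (len 7), cursors c1@2 c2@7, authorship .......
After op 3 (move_right): buffer="seojkfm" (len 7), cursors c1@3 c2@7, authorship .......
After op 4 (insert('r')): buffer="seorjkfmr" (len 9), cursors c1@4 c2@9, authorship ...1....2
After op 5 (move_left): buffer="seorjkfmr" (len 9), cursors c1@3 c2@8, authorship ...1....2
After op 6 (insert('u')): buffer="seourjkfmur" (len 11), cursors c1@4 c2@10, authorship ...11....22
Authorship (.=original, N=cursor N): . . . 1 1 . . . . 2 2
Index 10: author = 2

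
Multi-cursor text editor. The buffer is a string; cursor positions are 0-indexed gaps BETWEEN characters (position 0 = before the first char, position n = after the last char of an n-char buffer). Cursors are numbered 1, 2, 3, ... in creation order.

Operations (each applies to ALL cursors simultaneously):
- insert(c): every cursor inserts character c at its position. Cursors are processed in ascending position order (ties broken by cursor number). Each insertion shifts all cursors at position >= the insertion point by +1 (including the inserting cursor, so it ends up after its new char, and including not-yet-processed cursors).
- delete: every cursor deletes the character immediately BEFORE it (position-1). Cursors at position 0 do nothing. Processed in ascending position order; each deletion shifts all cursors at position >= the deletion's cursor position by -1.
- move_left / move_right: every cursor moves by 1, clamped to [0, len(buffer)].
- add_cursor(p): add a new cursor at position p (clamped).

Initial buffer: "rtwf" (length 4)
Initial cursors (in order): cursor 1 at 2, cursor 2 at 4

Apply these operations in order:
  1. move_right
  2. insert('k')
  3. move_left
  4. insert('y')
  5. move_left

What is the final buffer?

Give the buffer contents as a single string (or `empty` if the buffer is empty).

After op 1 (move_right): buffer="rtwf" (len 4), cursors c1@3 c2@4, authorship ....
After op 2 (insert('k')): buffer="rtwkfk" (len 6), cursors c1@4 c2@6, authorship ...1.2
After op 3 (move_left): buffer="rtwkfk" (len 6), cursors c1@3 c2@5, authorship ...1.2
After op 4 (insert('y')): buffer="rtwykfyk" (len 8), cursors c1@4 c2@7, authorship ...11.22
After op 5 (move_left): buffer="rtwykfyk" (len 8), cursors c1@3 c2@6, authorship ...11.22

Answer: rtwykfyk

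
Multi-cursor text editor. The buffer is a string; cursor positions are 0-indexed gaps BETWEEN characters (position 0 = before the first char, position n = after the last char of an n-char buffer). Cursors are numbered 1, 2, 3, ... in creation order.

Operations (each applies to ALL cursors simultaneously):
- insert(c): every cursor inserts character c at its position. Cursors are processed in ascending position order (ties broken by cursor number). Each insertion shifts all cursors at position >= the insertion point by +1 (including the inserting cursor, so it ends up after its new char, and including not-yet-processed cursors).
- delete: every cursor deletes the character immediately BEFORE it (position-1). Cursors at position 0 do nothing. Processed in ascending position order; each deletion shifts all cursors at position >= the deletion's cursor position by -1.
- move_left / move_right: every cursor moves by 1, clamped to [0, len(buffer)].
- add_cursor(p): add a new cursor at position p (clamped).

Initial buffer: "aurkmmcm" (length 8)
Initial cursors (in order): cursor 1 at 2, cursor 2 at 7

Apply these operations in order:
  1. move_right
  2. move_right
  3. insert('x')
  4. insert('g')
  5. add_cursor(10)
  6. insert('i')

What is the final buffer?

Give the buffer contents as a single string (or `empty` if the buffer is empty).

Answer: aurkxgimmcmixgi

Derivation:
After op 1 (move_right): buffer="aurkmmcm" (len 8), cursors c1@3 c2@8, authorship ........
After op 2 (move_right): buffer="aurkmmcm" (len 8), cursors c1@4 c2@8, authorship ........
After op 3 (insert('x')): buffer="aurkxmmcmx" (len 10), cursors c1@5 c2@10, authorship ....1....2
After op 4 (insert('g')): buffer="aurkxgmmcmxg" (len 12), cursors c1@6 c2@12, authorship ....11....22
After op 5 (add_cursor(10)): buffer="aurkxgmmcmxg" (len 12), cursors c1@6 c3@10 c2@12, authorship ....11....22
After op 6 (insert('i')): buffer="aurkxgimmcmixgi" (len 15), cursors c1@7 c3@12 c2@15, authorship ....111....3222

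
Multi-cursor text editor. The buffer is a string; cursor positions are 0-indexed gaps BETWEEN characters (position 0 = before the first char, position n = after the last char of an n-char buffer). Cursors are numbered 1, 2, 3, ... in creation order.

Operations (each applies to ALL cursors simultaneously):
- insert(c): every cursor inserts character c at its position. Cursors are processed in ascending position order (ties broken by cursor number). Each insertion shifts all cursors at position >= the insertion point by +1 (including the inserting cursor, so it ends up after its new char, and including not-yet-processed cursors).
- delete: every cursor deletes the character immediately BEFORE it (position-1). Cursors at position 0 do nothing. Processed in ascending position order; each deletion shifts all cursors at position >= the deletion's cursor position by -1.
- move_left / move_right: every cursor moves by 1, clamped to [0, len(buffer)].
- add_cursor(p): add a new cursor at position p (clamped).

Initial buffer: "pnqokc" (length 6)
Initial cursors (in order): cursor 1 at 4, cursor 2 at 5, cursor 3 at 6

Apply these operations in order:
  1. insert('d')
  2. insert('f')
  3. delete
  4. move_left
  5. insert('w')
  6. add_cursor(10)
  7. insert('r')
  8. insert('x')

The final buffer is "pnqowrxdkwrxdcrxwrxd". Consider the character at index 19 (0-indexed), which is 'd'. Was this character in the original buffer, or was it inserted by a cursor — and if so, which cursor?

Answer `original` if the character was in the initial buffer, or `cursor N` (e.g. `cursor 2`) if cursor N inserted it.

Answer: cursor 3

Derivation:
After op 1 (insert('d')): buffer="pnqodkdcd" (len 9), cursors c1@5 c2@7 c3@9, authorship ....1.2.3
After op 2 (insert('f')): buffer="pnqodfkdfcdf" (len 12), cursors c1@6 c2@9 c3@12, authorship ....11.22.33
After op 3 (delete): buffer="pnqodkdcd" (len 9), cursors c1@5 c2@7 c3@9, authorship ....1.2.3
After op 4 (move_left): buffer="pnqodkdcd" (len 9), cursors c1@4 c2@6 c3@8, authorship ....1.2.3
After op 5 (insert('w')): buffer="pnqowdkwdcwd" (len 12), cursors c1@5 c2@8 c3@11, authorship ....11.22.33
After op 6 (add_cursor(10)): buffer="pnqowdkwdcwd" (len 12), cursors c1@5 c2@8 c4@10 c3@11, authorship ....11.22.33
After op 7 (insert('r')): buffer="pnqowrdkwrdcrwrd" (len 16), cursors c1@6 c2@10 c4@13 c3@15, authorship ....111.222.4333
After op 8 (insert('x')): buffer="pnqowrxdkwrxdcrxwrxd" (len 20), cursors c1@7 c2@12 c4@16 c3@19, authorship ....1111.2222.443333
Authorship (.=original, N=cursor N): . . . . 1 1 1 1 . 2 2 2 2 . 4 4 3 3 3 3
Index 19: author = 3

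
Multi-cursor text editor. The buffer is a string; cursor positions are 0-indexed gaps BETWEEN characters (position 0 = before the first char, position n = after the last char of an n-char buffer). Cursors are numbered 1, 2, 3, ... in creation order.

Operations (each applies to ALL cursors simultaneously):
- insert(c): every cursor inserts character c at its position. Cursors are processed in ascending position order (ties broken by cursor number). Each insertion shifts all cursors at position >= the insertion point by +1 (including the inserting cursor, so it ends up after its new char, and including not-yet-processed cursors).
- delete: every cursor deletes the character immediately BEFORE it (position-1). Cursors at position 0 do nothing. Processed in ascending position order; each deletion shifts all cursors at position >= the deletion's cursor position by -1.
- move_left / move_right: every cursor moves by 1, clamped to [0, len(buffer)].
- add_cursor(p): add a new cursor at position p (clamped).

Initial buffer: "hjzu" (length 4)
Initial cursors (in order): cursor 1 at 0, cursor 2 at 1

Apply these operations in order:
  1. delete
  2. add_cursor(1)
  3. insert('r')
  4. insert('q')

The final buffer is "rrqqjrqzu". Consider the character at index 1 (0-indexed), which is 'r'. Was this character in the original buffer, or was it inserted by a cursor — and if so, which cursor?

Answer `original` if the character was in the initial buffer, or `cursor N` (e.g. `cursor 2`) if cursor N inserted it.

After op 1 (delete): buffer="jzu" (len 3), cursors c1@0 c2@0, authorship ...
After op 2 (add_cursor(1)): buffer="jzu" (len 3), cursors c1@0 c2@0 c3@1, authorship ...
After op 3 (insert('r')): buffer="rrjrzu" (len 6), cursors c1@2 c2@2 c3@4, authorship 12.3..
After op 4 (insert('q')): buffer="rrqqjrqzu" (len 9), cursors c1@4 c2@4 c3@7, authorship 1212.33..
Authorship (.=original, N=cursor N): 1 2 1 2 . 3 3 . .
Index 1: author = 2

Answer: cursor 2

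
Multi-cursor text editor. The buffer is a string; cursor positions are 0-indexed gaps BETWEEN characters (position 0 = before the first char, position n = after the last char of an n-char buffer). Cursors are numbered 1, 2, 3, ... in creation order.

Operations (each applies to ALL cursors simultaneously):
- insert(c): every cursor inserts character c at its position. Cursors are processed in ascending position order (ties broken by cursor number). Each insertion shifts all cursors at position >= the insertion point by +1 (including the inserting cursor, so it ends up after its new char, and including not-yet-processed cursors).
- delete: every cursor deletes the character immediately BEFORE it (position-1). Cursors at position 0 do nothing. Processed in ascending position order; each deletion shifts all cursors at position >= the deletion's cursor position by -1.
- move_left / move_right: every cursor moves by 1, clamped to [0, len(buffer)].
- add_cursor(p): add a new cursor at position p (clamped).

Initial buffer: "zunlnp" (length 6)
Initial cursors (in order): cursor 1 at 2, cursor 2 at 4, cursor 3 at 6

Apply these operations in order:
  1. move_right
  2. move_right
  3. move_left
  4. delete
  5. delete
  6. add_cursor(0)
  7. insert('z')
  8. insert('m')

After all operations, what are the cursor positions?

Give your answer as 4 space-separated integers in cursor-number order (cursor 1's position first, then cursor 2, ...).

Answer: 8 8 8 8

Derivation:
After op 1 (move_right): buffer="zunlnp" (len 6), cursors c1@3 c2@5 c3@6, authorship ......
After op 2 (move_right): buffer="zunlnp" (len 6), cursors c1@4 c2@6 c3@6, authorship ......
After op 3 (move_left): buffer="zunlnp" (len 6), cursors c1@3 c2@5 c3@5, authorship ......
After op 4 (delete): buffer="zup" (len 3), cursors c1@2 c2@2 c3@2, authorship ...
After op 5 (delete): buffer="p" (len 1), cursors c1@0 c2@0 c3@0, authorship .
After op 6 (add_cursor(0)): buffer="p" (len 1), cursors c1@0 c2@0 c3@0 c4@0, authorship .
After op 7 (insert('z')): buffer="zzzzp" (len 5), cursors c1@4 c2@4 c3@4 c4@4, authorship 1234.
After op 8 (insert('m')): buffer="zzzzmmmmp" (len 9), cursors c1@8 c2@8 c3@8 c4@8, authorship 12341234.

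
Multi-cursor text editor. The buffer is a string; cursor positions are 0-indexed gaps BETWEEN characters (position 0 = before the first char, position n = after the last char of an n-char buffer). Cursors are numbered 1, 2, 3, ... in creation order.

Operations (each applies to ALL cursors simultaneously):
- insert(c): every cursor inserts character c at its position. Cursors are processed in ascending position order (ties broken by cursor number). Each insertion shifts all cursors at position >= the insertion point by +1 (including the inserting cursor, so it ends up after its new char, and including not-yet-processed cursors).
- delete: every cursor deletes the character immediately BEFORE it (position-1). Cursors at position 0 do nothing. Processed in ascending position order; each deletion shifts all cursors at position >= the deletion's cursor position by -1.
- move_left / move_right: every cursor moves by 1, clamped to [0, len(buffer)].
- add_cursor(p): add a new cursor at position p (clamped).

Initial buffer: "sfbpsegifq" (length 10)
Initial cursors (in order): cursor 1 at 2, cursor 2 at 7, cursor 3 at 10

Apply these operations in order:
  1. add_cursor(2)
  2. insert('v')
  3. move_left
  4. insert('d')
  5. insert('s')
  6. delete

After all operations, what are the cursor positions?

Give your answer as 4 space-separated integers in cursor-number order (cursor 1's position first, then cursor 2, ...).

After op 1 (add_cursor(2)): buffer="sfbpsegifq" (len 10), cursors c1@2 c4@2 c2@7 c3@10, authorship ..........
After op 2 (insert('v')): buffer="sfvvbpsegvifqv" (len 14), cursors c1@4 c4@4 c2@10 c3@14, authorship ..14.....2...3
After op 3 (move_left): buffer="sfvvbpsegvifqv" (len 14), cursors c1@3 c4@3 c2@9 c3@13, authorship ..14.....2...3
After op 4 (insert('d')): buffer="sfvddvbpsegdvifqdv" (len 18), cursors c1@5 c4@5 c2@12 c3@17, authorship ..1144.....22...33
After op 5 (insert('s')): buffer="sfvddssvbpsegdsvifqdsv" (len 22), cursors c1@7 c4@7 c2@15 c3@21, authorship ..114144.....222...333
After op 6 (delete): buffer="sfvddvbpsegdvifqdv" (len 18), cursors c1@5 c4@5 c2@12 c3@17, authorship ..1144.....22...33

Answer: 5 12 17 5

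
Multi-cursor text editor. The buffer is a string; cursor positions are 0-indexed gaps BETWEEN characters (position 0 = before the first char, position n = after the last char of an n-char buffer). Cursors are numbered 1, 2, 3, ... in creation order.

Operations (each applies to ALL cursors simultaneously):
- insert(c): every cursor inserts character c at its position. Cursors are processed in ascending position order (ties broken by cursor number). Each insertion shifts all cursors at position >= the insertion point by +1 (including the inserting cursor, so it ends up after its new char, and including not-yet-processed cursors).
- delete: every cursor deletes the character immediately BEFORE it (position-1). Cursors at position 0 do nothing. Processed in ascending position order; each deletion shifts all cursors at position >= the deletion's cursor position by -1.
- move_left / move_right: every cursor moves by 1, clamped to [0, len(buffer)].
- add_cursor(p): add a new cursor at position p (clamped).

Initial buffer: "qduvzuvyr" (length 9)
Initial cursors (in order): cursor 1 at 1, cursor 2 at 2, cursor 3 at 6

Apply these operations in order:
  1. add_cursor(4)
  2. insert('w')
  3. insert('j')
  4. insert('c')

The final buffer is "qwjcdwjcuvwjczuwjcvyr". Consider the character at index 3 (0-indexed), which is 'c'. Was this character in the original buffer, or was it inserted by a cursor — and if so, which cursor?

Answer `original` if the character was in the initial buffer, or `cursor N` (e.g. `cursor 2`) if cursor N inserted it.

After op 1 (add_cursor(4)): buffer="qduvzuvyr" (len 9), cursors c1@1 c2@2 c4@4 c3@6, authorship .........
After op 2 (insert('w')): buffer="qwdwuvwzuwvyr" (len 13), cursors c1@2 c2@4 c4@7 c3@10, authorship .1.2..4..3...
After op 3 (insert('j')): buffer="qwjdwjuvwjzuwjvyr" (len 17), cursors c1@3 c2@6 c4@10 c3@14, authorship .11.22..44..33...
After op 4 (insert('c')): buffer="qwjcdwjcuvwjczuwjcvyr" (len 21), cursors c1@4 c2@8 c4@13 c3@18, authorship .111.222..444..333...
Authorship (.=original, N=cursor N): . 1 1 1 . 2 2 2 . . 4 4 4 . . 3 3 3 . . .
Index 3: author = 1

Answer: cursor 1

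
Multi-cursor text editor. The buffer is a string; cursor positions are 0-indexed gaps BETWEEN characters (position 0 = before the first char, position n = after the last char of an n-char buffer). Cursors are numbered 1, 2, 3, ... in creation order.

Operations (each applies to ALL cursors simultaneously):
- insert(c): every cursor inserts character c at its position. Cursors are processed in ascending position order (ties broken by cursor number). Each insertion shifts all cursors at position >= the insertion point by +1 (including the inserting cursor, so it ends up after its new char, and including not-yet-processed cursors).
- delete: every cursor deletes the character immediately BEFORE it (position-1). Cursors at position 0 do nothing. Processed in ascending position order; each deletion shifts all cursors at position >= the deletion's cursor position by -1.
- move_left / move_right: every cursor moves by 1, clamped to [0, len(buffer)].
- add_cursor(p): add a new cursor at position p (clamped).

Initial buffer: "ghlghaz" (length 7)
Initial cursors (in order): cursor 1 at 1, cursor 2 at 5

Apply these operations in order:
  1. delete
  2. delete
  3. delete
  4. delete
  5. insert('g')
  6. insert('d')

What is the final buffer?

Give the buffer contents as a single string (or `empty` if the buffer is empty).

Answer: ggddaz

Derivation:
After op 1 (delete): buffer="hlgaz" (len 5), cursors c1@0 c2@3, authorship .....
After op 2 (delete): buffer="hlaz" (len 4), cursors c1@0 c2@2, authorship ....
After op 3 (delete): buffer="haz" (len 3), cursors c1@0 c2@1, authorship ...
After op 4 (delete): buffer="az" (len 2), cursors c1@0 c2@0, authorship ..
After op 5 (insert('g')): buffer="ggaz" (len 4), cursors c1@2 c2@2, authorship 12..
After op 6 (insert('d')): buffer="ggddaz" (len 6), cursors c1@4 c2@4, authorship 1212..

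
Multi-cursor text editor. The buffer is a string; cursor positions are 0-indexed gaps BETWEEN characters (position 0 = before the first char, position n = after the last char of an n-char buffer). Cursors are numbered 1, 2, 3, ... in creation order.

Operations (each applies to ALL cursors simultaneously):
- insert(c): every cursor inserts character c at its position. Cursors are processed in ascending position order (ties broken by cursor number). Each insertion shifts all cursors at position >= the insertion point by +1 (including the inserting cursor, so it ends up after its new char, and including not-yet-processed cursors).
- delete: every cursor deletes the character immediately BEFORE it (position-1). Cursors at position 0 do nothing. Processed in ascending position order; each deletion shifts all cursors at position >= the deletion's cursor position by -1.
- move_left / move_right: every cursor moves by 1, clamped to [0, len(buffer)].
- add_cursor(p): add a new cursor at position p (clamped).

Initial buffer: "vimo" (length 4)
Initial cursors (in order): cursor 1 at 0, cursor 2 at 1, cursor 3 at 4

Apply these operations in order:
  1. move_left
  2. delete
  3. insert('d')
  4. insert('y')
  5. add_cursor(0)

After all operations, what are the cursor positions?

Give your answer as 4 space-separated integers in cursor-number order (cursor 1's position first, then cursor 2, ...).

Answer: 4 4 8 0

Derivation:
After op 1 (move_left): buffer="vimo" (len 4), cursors c1@0 c2@0 c3@3, authorship ....
After op 2 (delete): buffer="vio" (len 3), cursors c1@0 c2@0 c3@2, authorship ...
After op 3 (insert('d')): buffer="ddvido" (len 6), cursors c1@2 c2@2 c3@5, authorship 12..3.
After op 4 (insert('y')): buffer="ddyyvidyo" (len 9), cursors c1@4 c2@4 c3@8, authorship 1212..33.
After op 5 (add_cursor(0)): buffer="ddyyvidyo" (len 9), cursors c4@0 c1@4 c2@4 c3@8, authorship 1212..33.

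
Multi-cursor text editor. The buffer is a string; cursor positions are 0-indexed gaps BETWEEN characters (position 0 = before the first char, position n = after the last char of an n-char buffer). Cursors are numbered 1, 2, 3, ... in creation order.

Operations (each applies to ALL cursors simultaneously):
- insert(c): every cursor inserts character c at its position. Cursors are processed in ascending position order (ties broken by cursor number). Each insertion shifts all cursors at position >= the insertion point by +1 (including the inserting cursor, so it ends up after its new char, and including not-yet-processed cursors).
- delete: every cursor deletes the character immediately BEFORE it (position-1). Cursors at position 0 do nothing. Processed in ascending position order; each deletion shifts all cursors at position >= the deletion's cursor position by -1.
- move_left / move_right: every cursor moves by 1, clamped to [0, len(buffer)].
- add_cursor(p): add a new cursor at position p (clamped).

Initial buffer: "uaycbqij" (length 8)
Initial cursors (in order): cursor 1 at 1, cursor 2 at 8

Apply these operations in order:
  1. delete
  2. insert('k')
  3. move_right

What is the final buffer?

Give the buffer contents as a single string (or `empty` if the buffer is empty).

Answer: kaycbqik

Derivation:
After op 1 (delete): buffer="aycbqi" (len 6), cursors c1@0 c2@6, authorship ......
After op 2 (insert('k')): buffer="kaycbqik" (len 8), cursors c1@1 c2@8, authorship 1......2
After op 3 (move_right): buffer="kaycbqik" (len 8), cursors c1@2 c2@8, authorship 1......2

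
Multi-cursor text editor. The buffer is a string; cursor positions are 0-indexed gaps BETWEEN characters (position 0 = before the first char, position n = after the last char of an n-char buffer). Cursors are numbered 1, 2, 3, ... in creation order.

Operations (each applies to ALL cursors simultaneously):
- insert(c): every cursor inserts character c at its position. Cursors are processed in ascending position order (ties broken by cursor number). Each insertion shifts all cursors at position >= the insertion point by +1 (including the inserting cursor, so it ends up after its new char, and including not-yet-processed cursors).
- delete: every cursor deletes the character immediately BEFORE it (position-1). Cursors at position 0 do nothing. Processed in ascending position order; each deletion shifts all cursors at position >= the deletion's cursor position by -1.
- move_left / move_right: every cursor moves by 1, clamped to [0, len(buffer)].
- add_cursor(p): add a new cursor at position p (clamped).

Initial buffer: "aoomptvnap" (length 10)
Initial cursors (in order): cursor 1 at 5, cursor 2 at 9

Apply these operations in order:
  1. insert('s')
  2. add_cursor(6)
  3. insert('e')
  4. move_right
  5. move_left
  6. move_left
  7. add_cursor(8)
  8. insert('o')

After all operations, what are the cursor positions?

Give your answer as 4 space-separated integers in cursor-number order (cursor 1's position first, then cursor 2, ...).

After op 1 (insert('s')): buffer="aoompstvnasp" (len 12), cursors c1@6 c2@11, authorship .....1....2.
After op 2 (add_cursor(6)): buffer="aoompstvnasp" (len 12), cursors c1@6 c3@6 c2@11, authorship .....1....2.
After op 3 (insert('e')): buffer="aoompseetvnasep" (len 15), cursors c1@8 c3@8 c2@14, authorship .....113....22.
After op 4 (move_right): buffer="aoompseetvnasep" (len 15), cursors c1@9 c3@9 c2@15, authorship .....113....22.
After op 5 (move_left): buffer="aoompseetvnasep" (len 15), cursors c1@8 c3@8 c2@14, authorship .....113....22.
After op 6 (move_left): buffer="aoompseetvnasep" (len 15), cursors c1@7 c3@7 c2@13, authorship .....113....22.
After op 7 (add_cursor(8)): buffer="aoompseetvnasep" (len 15), cursors c1@7 c3@7 c4@8 c2@13, authorship .....113....22.
After op 8 (insert('o')): buffer="aoompseooeotvnasoep" (len 19), cursors c1@9 c3@9 c4@11 c2@17, authorship .....111334....222.

Answer: 9 17 9 11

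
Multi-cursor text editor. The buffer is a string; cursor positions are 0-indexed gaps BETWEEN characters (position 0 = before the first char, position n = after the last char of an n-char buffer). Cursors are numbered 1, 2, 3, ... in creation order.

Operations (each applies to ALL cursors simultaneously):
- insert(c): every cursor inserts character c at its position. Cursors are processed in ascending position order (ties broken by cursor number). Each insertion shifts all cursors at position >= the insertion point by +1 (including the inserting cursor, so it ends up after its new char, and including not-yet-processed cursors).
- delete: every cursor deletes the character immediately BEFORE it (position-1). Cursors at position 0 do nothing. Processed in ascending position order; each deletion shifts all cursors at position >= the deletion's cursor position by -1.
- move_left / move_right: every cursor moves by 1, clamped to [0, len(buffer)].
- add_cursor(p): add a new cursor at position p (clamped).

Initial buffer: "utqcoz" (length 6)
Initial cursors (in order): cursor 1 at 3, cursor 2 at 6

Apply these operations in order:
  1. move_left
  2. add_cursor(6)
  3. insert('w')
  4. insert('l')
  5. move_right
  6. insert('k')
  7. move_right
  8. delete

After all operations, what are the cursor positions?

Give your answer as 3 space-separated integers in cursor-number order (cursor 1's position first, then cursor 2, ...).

Answer: 6 11 12

Derivation:
After op 1 (move_left): buffer="utqcoz" (len 6), cursors c1@2 c2@5, authorship ......
After op 2 (add_cursor(6)): buffer="utqcoz" (len 6), cursors c1@2 c2@5 c3@6, authorship ......
After op 3 (insert('w')): buffer="utwqcowzw" (len 9), cursors c1@3 c2@7 c3@9, authorship ..1...2.3
After op 4 (insert('l')): buffer="utwlqcowlzwl" (len 12), cursors c1@4 c2@9 c3@12, authorship ..11...22.33
After op 5 (move_right): buffer="utwlqcowlzwl" (len 12), cursors c1@5 c2@10 c3@12, authorship ..11...22.33
After op 6 (insert('k')): buffer="utwlqkcowlzkwlk" (len 15), cursors c1@6 c2@12 c3@15, authorship ..11.1..22.2333
After op 7 (move_right): buffer="utwlqkcowlzkwlk" (len 15), cursors c1@7 c2@13 c3@15, authorship ..11.1..22.2333
After op 8 (delete): buffer="utwlqkowlzkl" (len 12), cursors c1@6 c2@11 c3@12, authorship ..11.1.22.23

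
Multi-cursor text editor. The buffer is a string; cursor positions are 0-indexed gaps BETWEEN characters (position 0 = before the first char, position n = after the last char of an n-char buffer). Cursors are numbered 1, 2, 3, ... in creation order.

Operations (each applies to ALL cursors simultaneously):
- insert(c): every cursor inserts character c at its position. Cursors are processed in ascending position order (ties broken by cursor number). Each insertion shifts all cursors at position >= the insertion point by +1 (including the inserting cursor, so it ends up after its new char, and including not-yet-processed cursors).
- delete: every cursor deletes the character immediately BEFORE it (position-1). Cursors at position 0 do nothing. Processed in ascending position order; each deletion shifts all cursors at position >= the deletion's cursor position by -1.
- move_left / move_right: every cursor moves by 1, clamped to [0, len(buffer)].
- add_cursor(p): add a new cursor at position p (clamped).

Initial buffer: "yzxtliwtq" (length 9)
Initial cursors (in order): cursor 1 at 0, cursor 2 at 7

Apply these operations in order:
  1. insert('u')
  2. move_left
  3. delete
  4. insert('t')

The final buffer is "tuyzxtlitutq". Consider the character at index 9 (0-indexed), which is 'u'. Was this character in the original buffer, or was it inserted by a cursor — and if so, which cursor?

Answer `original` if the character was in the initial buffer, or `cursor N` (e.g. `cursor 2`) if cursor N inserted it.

After op 1 (insert('u')): buffer="uyzxtliwutq" (len 11), cursors c1@1 c2@9, authorship 1.......2..
After op 2 (move_left): buffer="uyzxtliwutq" (len 11), cursors c1@0 c2@8, authorship 1.......2..
After op 3 (delete): buffer="uyzxtliutq" (len 10), cursors c1@0 c2@7, authorship 1......2..
After op 4 (insert('t')): buffer="tuyzxtlitutq" (len 12), cursors c1@1 c2@9, authorship 11......22..
Authorship (.=original, N=cursor N): 1 1 . . . . . . 2 2 . .
Index 9: author = 2

Answer: cursor 2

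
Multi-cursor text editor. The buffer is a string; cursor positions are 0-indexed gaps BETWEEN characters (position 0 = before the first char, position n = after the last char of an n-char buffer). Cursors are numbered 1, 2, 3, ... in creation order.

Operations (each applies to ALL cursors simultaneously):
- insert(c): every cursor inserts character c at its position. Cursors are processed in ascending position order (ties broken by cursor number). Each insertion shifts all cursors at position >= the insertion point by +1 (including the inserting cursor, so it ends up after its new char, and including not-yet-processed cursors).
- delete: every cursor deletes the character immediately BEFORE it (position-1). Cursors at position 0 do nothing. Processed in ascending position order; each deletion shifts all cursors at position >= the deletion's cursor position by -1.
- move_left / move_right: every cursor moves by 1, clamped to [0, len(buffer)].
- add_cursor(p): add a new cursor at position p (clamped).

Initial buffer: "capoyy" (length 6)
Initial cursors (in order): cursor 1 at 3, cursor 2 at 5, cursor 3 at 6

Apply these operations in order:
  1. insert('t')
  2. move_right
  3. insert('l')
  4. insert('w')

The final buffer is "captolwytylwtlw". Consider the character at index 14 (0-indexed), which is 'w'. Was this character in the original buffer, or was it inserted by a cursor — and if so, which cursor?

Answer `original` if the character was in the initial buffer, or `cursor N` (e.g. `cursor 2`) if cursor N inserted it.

After op 1 (insert('t')): buffer="captoytyt" (len 9), cursors c1@4 c2@7 c3@9, authorship ...1..2.3
After op 2 (move_right): buffer="captoytyt" (len 9), cursors c1@5 c2@8 c3@9, authorship ...1..2.3
After op 3 (insert('l')): buffer="captolytyltl" (len 12), cursors c1@6 c2@10 c3@12, authorship ...1.1.2.233
After op 4 (insert('w')): buffer="captolwytylwtlw" (len 15), cursors c1@7 c2@12 c3@15, authorship ...1.11.2.22333
Authorship (.=original, N=cursor N): . . . 1 . 1 1 . 2 . 2 2 3 3 3
Index 14: author = 3

Answer: cursor 3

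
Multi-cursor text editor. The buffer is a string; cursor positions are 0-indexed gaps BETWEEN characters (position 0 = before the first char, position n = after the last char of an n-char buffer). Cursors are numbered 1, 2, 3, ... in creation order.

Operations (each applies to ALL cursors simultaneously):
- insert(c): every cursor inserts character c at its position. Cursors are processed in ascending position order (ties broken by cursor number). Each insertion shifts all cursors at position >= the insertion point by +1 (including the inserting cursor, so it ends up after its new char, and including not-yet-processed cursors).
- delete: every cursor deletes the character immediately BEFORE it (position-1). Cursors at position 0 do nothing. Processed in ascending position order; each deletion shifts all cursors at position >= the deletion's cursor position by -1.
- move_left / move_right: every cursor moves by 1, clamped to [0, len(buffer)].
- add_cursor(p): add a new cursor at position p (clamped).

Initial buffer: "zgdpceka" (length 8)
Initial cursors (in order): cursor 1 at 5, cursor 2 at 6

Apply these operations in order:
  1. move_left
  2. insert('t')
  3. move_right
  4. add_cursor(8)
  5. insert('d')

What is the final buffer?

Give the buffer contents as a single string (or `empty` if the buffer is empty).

Answer: zgdptcdteddka

Derivation:
After op 1 (move_left): buffer="zgdpceka" (len 8), cursors c1@4 c2@5, authorship ........
After op 2 (insert('t')): buffer="zgdptcteka" (len 10), cursors c1@5 c2@7, authorship ....1.2...
After op 3 (move_right): buffer="zgdptcteka" (len 10), cursors c1@6 c2@8, authorship ....1.2...
After op 4 (add_cursor(8)): buffer="zgdptcteka" (len 10), cursors c1@6 c2@8 c3@8, authorship ....1.2...
After op 5 (insert('d')): buffer="zgdptcdteddka" (len 13), cursors c1@7 c2@11 c3@11, authorship ....1.12.23..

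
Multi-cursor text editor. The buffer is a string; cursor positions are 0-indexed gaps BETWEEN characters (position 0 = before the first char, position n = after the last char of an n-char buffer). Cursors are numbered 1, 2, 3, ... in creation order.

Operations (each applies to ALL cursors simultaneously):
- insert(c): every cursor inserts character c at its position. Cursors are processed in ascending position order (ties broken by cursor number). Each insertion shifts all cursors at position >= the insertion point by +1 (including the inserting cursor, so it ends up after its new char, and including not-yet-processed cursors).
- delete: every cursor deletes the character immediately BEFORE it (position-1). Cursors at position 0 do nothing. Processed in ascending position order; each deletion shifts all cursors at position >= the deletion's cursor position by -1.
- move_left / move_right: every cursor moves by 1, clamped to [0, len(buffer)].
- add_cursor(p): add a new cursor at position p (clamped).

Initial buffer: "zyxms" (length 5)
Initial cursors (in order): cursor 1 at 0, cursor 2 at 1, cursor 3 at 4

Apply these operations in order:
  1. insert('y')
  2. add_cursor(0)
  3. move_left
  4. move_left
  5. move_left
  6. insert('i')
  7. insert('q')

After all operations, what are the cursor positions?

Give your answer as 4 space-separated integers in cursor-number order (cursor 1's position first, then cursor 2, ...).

After op 1 (insert('y')): buffer="yzyyxmys" (len 8), cursors c1@1 c2@3 c3@7, authorship 1.2...3.
After op 2 (add_cursor(0)): buffer="yzyyxmys" (len 8), cursors c4@0 c1@1 c2@3 c3@7, authorship 1.2...3.
After op 3 (move_left): buffer="yzyyxmys" (len 8), cursors c1@0 c4@0 c2@2 c3@6, authorship 1.2...3.
After op 4 (move_left): buffer="yzyyxmys" (len 8), cursors c1@0 c4@0 c2@1 c3@5, authorship 1.2...3.
After op 5 (move_left): buffer="yzyyxmys" (len 8), cursors c1@0 c2@0 c4@0 c3@4, authorship 1.2...3.
After op 6 (insert('i')): buffer="iiiyzyyixmys" (len 12), cursors c1@3 c2@3 c4@3 c3@8, authorship 1241.2.3..3.
After op 7 (insert('q')): buffer="iiiqqqyzyyiqxmys" (len 16), cursors c1@6 c2@6 c4@6 c3@12, authorship 1241241.2.33..3.

Answer: 6 6 12 6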